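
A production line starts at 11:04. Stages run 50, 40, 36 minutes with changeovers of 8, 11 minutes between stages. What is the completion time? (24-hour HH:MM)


Start: 11:04 = 664 min from midnight
  after task 1 (50 min): 11:54
  after break (8 min): 12:02
  after task 2 (40 min): 12:42
  after break (11 min): 12:53
  after task 3 (36 min): 13:29
Total elapsed: 145 minutes
End time: 13:29

13:29


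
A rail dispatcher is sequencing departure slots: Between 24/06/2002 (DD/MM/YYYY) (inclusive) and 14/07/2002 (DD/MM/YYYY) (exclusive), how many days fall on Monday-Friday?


Start: 2002-06-24 (Monday)
End (exclusive): 2002-07-14 (Sunday)
Total calendar days: 20
Full weeks: 20 // 7 = 2 -> 10 weekdays
Remaining 6 days starting on Monday:
  Mon(w), Tue(w), Wed(w), Thu(w), Fri(w), Sat(-) -> 5 weekdays
Total business days: 10 + 5 = 15

15


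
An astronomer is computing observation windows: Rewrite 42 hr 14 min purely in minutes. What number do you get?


Hours: 42
Extra minutes: 14
Minutes per hour: 60
Hours to minutes: 42 x 60 = 2520
Total: 2520 + 14 = 2534

2534


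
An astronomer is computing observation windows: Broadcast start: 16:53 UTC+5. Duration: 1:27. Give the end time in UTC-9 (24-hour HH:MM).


Start: 16:53 in UTC+5
Step 1 - add duration:
  minutes: 53 + 27 = 80 (carry 1h)
  hours: 16 + 1 + 1 = 18
  end in UTC+5: 18:20
Step 2 - convert UTC+5 -> UTC-9:
  offset difference: -9 - (5) = -14 hours
  18 + (-14) = 4 -> mod 24 = 4
Result: 04:20 in UTC-9

04:20


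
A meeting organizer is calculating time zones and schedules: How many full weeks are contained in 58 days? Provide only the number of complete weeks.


Total days: 58
Days per week: 7
Division: 58 / 7 = 8 remainder 2
Complete weeks: 8
Remaining days: 2

8


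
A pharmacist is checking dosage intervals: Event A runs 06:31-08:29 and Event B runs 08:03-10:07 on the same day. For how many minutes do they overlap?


Interval A: [391, 509] minutes from midnight
Interval B: [483, 607] minutes from midnight
Overlap start = max(391, 483) = 483
Overlap end = min(509, 607) = 509
Overlap = 509 - 483 = 26 minutes

26


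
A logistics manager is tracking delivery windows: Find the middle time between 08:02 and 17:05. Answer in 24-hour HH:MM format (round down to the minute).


Start time: 08:02 = 482 minutes from midnight
End time: 17:05 = 1025 minutes from midnight
Sum: 482 + 1025 = 1507
Midpoint: 1507 / 2 = 753 minutes
Convert: 753 / 60 = 12 hours, 33 minutes
Result: 12:33

12:33


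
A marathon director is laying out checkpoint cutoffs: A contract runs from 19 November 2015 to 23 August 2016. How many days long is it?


Start date: 2015-11-19
End date: 2016-08-23
Nov 2015: +12 days
Dec 2015: +31 days
Jan 2016: +31 days
... (7 more months)
Total: 278 days

278


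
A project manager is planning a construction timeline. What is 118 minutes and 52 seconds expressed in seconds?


Minutes: 118
Extra seconds: 52
Seconds per minute: 60
Minutes to seconds: 118 x 60 = 7080
Total: 7080 + 52 = 7132

7132


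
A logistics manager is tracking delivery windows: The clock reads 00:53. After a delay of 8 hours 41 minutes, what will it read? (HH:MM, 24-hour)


Start time: 00:53
Adding: 8 hours 41 minutes
Minutes: 53 + 41 = 94
Minute overflow: 94 >= 60, so carry 1 hour, minutes = 34
Hours: 0 + 8 + 1 = 9
Result: 09:34

09:34


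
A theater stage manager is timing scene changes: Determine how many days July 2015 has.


Month: July
Year: 2015
July is a 31-day month
Total: 31 days

31


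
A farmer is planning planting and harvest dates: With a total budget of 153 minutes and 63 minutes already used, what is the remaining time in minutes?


Total budget: 153 minutes
Time used: 63 minutes
Remaining: 153 - 63 = 90 minutes
Percent used: 41.2%
Percent remaining: 58.8%

90


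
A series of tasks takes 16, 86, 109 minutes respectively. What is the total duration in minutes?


Durations: 16, 86, 109
Running sum: 16
+ 86 = 102
+ 109 = 211
Total duration: 211 minutes
That is 3 hours and 31 minutes

211


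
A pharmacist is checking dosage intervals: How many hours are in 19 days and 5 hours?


Days: 19
Extra hours: 5
Hours per day: 24
Days to hours: 19 x 24 = 456
Total: 456 + 5 = 461

461


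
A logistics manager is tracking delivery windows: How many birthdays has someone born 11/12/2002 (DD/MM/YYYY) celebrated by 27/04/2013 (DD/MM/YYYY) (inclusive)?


Birth: 2002-12-11
Reference: 2013-04-27
Year difference: 2013 - 2002 = 11
Has birthday (12-11) occurred by 04-27? No
Birthday not yet reached this year -> subtract 1
Age in full years: 10

10


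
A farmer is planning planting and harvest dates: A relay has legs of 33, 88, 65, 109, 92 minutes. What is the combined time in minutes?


Durations: 33, 88, 65, 109, 92
Running sum: 33
+ 88 = 121
+ 65 = 186
+ 109 = 295
+ 92 = 387
Total duration: 387 minutes
That is 6 hours and 27 minutes

387


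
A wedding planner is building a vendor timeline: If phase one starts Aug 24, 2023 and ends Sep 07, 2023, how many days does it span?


Start date: 2023-08-24
End date: 2023-09-07
Aug 2023: +8 days
Sep 2023: +6 days
Total: 14 days

14


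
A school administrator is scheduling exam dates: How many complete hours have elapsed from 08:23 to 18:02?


Start: 08:23
End: 18:02
Hour difference: 18 - 8 = 10 hours
Minute difference: 2 - 23 = -21 minutes
Total minutes: 579
Complete hours: 579 / 60 = 9 (remainder 39)

9


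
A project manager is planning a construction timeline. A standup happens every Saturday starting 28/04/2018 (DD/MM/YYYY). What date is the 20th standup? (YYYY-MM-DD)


First occurrence: 2018-04-28 (occurrence 1)
Each occurrence is 7 days after the previous.
Occurrence 20 is 19 weeks after the first.
19 weeks = 133 days
2018-04-28 + 133 days = 2018-09-08

2018-09-08


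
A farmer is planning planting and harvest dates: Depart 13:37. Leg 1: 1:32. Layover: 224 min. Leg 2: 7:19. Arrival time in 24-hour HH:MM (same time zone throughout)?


Depart: 13:37
Leg 1: +92 min -> 15:09
Layover: +224 min -> 18:53
Leg 2: +439 min -> 02:12
Total travel: 755 minutes = 12h 35m
Arrival: 02:12

02:12


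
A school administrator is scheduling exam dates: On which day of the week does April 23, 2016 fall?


Date: 2016-04-23
January 1, 2016 is a Friday
Day of year: 114
Offset from Jan 1: 113 days
113 mod 7 = 1
Result: Saturday

Saturday


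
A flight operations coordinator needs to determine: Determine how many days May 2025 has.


Month: May
Year: 2025
May is a 31-day month
Total: 31 days

31


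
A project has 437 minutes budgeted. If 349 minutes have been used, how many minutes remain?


Total budget: 437 minutes
Time used: 349 minutes
Remaining: 437 - 349 = 88 minutes
Percent used: 79.9%
Percent remaining: 20.1%

88


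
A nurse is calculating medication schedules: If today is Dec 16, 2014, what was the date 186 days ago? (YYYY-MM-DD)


Start: 2014-12-16
Subtracting 186 days
Days already passed in December: 16
After going back through December: 170 more days to subtract
November 2014: 30 days, 140 remaining
October 2014: 31 days, 109 remaining
September 2014: 30 days, 79 remaining
August 2014: 31 days, 48 remaining
Result: 2014-06-13

2014-06-13


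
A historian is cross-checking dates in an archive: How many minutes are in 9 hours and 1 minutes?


Hours: 9
Extra minutes: 1
Minutes per hour: 60
Hours to minutes: 9 x 60 = 540
Total: 540 + 1 = 541

541


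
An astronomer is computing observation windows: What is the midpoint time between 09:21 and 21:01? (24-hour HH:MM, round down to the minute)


Start time: 09:21 = 561 minutes from midnight
End time: 21:01 = 1261 minutes from midnight
Sum: 561 + 1261 = 1822
Midpoint: 1822 / 2 = 911 minutes
Convert: 911 / 60 = 15 hours, 11 minutes
Result: 15:11

15:11


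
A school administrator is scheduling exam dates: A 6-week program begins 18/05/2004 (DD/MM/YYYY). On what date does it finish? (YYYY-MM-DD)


Start: 2004-05-18
Weeks to add: 6
Convert to days: 6 x 7 = 42 days
Add 42 days to 2004-05-18
Result: 2004-06-29

2004-06-29


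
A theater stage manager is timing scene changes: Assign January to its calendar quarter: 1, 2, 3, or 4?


Month: January (month 1)
Q1: January-March (months 1-3)
Q2: April-June (months 4-6)
Q3: July-September (months 7-9)
Q4: October-December (months 10-12)
Month 1 falls in Q1

1


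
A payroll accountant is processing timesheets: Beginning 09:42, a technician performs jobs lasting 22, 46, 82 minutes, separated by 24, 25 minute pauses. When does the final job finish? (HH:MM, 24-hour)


Start: 09:42 = 582 min from midnight
  after task 1 (22 min): 10:04
  after break (24 min): 10:28
  after task 2 (46 min): 11:14
  after break (25 min): 11:39
  after task 3 (82 min): 13:01
Total elapsed: 199 minutes
End time: 13:01

13:01


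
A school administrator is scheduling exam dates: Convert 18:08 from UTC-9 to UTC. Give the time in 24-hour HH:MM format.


Local time: 18:08 at UTC-9 (offset -9h)
Target zone: UTC (offset 0h)
Difference: 0 - (-9) = 9 hours
Calculation: 18 + (9) = 27
Wraparound: (27) mod 24 = 3
Result: 03:08

03:08


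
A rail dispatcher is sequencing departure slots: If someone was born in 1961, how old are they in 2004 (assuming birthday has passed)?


Birth year: 1961
Current year: 2004
Age = current year - birth year
Age = 2004 - 1961 = 43

43


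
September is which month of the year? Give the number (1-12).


Calendar month order:
8. August
9. September <--
10. October
September is month number 9

9


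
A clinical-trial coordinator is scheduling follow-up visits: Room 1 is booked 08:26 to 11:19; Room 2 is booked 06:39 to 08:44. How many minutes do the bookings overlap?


Interval A: [506, 679] minutes from midnight
Interval B: [399, 524] minutes from midnight
Overlap start = max(506, 399) = 506
Overlap end = min(679, 524) = 524
Overlap = 524 - 506 = 18 minutes

18


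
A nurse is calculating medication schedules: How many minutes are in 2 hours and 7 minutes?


Hours: 2
Minutes: 7
Convert hours to minutes: 2 x 60 = 120
Add remaining minutes: 120 + 7 = 127

127


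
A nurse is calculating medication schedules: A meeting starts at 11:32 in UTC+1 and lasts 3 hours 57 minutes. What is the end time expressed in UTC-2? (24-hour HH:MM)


Start: 11:32 in UTC+1
Step 1 - add duration:
  minutes: 32 + 57 = 89 (carry 1h)
  hours: 11 + 3 + 1 = 15
  end in UTC+1: 15:29
Step 2 - convert UTC+1 -> UTC-2:
  offset difference: -2 - (1) = -3 hours
  15 + (-3) = 12 -> mod 24 = 12
Result: 12:29 in UTC-2

12:29


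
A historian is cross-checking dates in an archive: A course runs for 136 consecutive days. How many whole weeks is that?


Total days: 136
Days per week: 7
Division: 136 / 7 = 19 remainder 3
Complete weeks: 19
Remaining days: 3

19


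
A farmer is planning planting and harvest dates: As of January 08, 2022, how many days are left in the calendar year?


Start: January 08, 2022
End: December 31, 2022
Days left in January: 23
February: 28
March: 31
April: 30
May: 31
... plus remaining months
Sum of remaining months: 334
Total: 23 + 334 = 357

357


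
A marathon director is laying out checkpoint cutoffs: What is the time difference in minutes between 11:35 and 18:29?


Start time: 11:35 = 695 minutes from midnight
End time: 18:29 = 1109 minutes from midnight
Difference: 1109 - 695 = 414 minutes
That is 6 hours and 54 minutes

414


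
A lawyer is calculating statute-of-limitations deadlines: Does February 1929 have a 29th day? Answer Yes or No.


Year: 1929
Divisible by 4? 1929 / 4 = 482.25 -> No
Not divisible by 4, so NOT a leap year

No


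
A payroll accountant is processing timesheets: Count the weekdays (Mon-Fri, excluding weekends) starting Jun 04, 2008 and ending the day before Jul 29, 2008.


Start: 2008-06-04 (Wednesday)
End (exclusive): 2008-07-29 (Tuesday)
Total calendar days: 55
Full weeks: 55 // 7 = 7 -> 35 weekdays
Remaining 6 days starting on Wednesday:
  Wed(w), Thu(w), Fri(w), Sat(-), Sun(-), Mon(w) -> 4 weekdays
Total business days: 35 + 4 = 39

39


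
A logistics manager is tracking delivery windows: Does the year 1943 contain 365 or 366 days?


Year: 1943
Check leap year rules:
Divisible by 4? No
1943 is not a leap year
Days: 365

365


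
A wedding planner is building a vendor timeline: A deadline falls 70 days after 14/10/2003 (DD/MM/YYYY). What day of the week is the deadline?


Start: 2003-10-14 (Tuesday)
Step 1 - find target date: add 70 days
  2003-10-14 + 70 days = 2003-12-23
Step 2 - day of week:
  70 mod 7 = 0
  Tuesday + 0 days -> Tuesday
Result: Tuesday (2003-12-23)

Tuesday


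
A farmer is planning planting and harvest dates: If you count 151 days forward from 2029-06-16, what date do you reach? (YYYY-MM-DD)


Start: 2029-06-16
Adding 151 days
Days remaining in June: 14
After June: 137 days still to add
July 2029: 31 days, 106 remaining
August 2029: 31 days, 75 remaining
September 2029: 30 days, 45 remaining
October 2029: 31 days, 14 remaining
Result: 2029-11-14

2029-11-14


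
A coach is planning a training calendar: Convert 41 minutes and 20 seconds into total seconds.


Minutes: 41
Seconds: 20
Convert minutes to seconds: 41 x 60 = 2460
Add remaining seconds: 2460 + 20 = 2480

2480


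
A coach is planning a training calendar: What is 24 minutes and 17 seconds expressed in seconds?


Minutes: 24
Extra seconds: 17
Seconds per minute: 60
Minutes to seconds: 24 x 60 = 1440
Total: 1440 + 17 = 1457

1457


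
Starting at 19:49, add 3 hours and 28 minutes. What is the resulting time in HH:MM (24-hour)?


Start time: 19:49
Adding: 3 hours 28 minutes
Minutes: 49 + 28 = 77
Minute overflow: 77 >= 60, so carry 1 hour, minutes = 17
Hours: 19 + 3 + 1 = 23
Result: 23:17

23:17


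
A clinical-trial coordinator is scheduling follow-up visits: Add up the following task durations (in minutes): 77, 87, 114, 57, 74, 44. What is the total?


Durations: 77, 87, 114, 57, 74, 44
Running sum: 77
+ 87 = 164
+ 114 = 278
+ 57 = 335
+ 74 = 409
+ 44 = 453
Total duration: 453 minutes
That is 7 hours and 33 minutes

453


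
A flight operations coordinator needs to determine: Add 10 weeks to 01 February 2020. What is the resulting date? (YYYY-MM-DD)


Start: 2020-02-01
Weeks to add: 10
Convert to days: 10 x 7 = 70 days
Add 70 days to 2020-02-01
Result: 2020-04-11

2020-04-11


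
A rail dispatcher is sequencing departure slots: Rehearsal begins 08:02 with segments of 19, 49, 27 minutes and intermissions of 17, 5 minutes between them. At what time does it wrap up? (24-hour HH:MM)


Start: 08:02 = 482 min from midnight
  after task 1 (19 min): 08:21
  after break (17 min): 08:38
  after task 2 (49 min): 09:27
  after break (5 min): 09:32
  after task 3 (27 min): 09:59
Total elapsed: 117 minutes
End time: 09:59

09:59


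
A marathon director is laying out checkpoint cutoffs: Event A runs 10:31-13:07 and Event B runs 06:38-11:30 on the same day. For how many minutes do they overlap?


Interval A: [631, 787] minutes from midnight
Interval B: [398, 690] minutes from midnight
Overlap start = max(631, 398) = 631
Overlap end = min(787, 690) = 690
Overlap = 690 - 631 = 59 minutes

59


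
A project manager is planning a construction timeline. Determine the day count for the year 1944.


Year: 1944
Check leap year rules:
Divisible by 4? Yes
Divisible by 100? No
1944 is a leap year
Days: 366

366


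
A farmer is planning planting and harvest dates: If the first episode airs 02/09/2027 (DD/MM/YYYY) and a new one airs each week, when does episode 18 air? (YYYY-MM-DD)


First occurrence: 2027-09-02 (occurrence 1)
Each occurrence is 7 days after the previous.
Occurrence 18 is 17 weeks after the first.
17 weeks = 119 days
2027-09-02 + 119 days = 2027-12-30

2027-12-30


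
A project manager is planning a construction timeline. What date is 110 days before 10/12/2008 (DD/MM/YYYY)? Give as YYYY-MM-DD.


Start: 2008-12-10
Subtracting 110 days
Days already passed in December: 10
After going back through December: 100 more days to subtract
November 2008: 30 days, 70 remaining
October 2008: 31 days, 39 remaining
September 2008: 30 days, 9 remaining
August 2008 has 31 days, need 9
Result: 2008-08-22

2008-08-22


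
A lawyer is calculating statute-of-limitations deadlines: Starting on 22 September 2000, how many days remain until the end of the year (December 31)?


Start: September 22, 2000
End: December 31, 2000
Days left in September: 8
October: 31
November: 30
December: 31
Sum of remaining months: 92
Total: 8 + 92 = 100

100


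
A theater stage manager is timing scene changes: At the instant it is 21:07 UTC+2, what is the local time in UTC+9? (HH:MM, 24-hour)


Local time: 21:07 at UTC+2 (offset 2h)
Target zone: UTC+9 (offset 9h)
Difference: 9 - (2) = 7 hours
Calculation: 21 + (7) = 28
Wraparound: (28) mod 24 = 4
Result: 04:07

04:07


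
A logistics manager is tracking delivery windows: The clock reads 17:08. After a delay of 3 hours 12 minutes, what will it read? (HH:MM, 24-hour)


Start time: 17:08
Adding: 3 hours 12 minutes
Minutes: 8 + 12 = 20
Hours: 17 + 3 + 0 = 20
Result: 20:20

20:20


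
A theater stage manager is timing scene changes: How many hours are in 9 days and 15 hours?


Days: 9
Extra hours: 15
Hours per day: 24
Days to hours: 9 x 24 = 216
Total: 216 + 15 = 231

231


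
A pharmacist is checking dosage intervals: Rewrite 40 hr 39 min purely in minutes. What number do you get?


Hours: 40
Extra minutes: 39
Minutes per hour: 60
Hours to minutes: 40 x 60 = 2400
Total: 2400 + 39 = 2439

2439


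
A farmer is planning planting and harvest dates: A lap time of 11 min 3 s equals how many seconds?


Minutes: 11
Seconds: 3
Convert minutes to seconds: 11 x 60 = 660
Add remaining seconds: 660 + 3 = 663

663


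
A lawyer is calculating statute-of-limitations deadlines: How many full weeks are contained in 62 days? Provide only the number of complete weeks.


Total days: 62
Days per week: 7
Division: 62 / 7 = 8 remainder 6
Complete weeks: 8
Remaining days: 6

8


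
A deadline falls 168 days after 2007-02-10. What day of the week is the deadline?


Start: 2007-02-10 (Saturday)
Step 1 - find target date: add 168 days
  2007-02-10 + 168 days = 2007-07-28
Step 2 - day of week:
  168 mod 7 = 0
  Saturday + 0 days -> Saturday
Result: Saturday (2007-07-28)

Saturday


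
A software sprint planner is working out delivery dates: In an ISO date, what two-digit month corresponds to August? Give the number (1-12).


Calendar month order:
7. July
8. August <--
9. September
August is month number 8

8


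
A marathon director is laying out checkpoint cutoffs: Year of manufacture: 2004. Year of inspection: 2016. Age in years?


Birth year: 2004
Current year: 2016
Age = current year - birth year
Age = 2016 - 2004 = 12

12


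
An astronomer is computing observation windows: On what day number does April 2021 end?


Month: April
Year: 2021
April is a 30-day month
Total: 30 days

30


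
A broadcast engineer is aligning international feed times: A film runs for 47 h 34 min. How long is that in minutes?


Hours: 47
Minutes: 34
Convert hours to minutes: 47 x 60 = 2820
Add remaining minutes: 2820 + 34 = 2854

2854


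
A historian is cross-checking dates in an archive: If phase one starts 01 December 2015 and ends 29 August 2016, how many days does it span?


Start date: 2015-12-01
End date: 2016-08-29
Dec 2015: +31 days
Jan 2016: +31 days
Feb 2016: +29 days
... (6 more months)
Total: 272 days

272


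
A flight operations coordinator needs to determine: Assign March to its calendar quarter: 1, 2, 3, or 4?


Month: March (month 3)
Q1: January-March (months 1-3)
Q2: April-June (months 4-6)
Q3: July-September (months 7-9)
Q4: October-December (months 10-12)
Month 3 falls in Q1

1


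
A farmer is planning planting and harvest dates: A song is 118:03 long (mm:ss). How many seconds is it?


Minutes: 118
Extra seconds: 3
Seconds per minute: 60
Minutes to seconds: 118 x 60 = 7080
Total: 7080 + 3 = 7083

7083


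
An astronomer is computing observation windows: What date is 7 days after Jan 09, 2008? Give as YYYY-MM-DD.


Start: 2008-01-09
Adding 7 days
Days remaining in January: 22
Result: 2008-01-16

2008-01-16


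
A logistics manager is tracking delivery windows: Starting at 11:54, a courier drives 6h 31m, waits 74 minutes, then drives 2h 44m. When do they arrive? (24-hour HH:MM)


Depart: 11:54
Leg 1: +391 min -> 18:25
Layover: +74 min -> 19:39
Leg 2: +164 min -> 22:23
Total travel: 629 minutes = 10h 29m
Arrival: 22:23

22:23


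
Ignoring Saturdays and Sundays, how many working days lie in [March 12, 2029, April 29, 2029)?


Start: 2029-03-12 (Monday)
End (exclusive): 2029-04-29 (Sunday)
Total calendar days: 48
Full weeks: 48 // 7 = 6 -> 30 weekdays
Remaining 6 days starting on Monday:
  Mon(w), Tue(w), Wed(w), Thu(w), Fri(w), Sat(-) -> 5 weekdays
Total business days: 30 + 5 = 35

35


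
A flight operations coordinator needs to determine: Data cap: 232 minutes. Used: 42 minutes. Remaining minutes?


Total budget: 232 minutes
Time used: 42 minutes
Remaining: 232 - 42 = 190 minutes
Percent used: 18.1%
Percent remaining: 81.9%

190


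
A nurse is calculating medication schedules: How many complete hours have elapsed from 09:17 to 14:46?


Start: 09:17
End: 14:46
Hour difference: 14 - 9 = 5 hours
Minute difference: 46 - 17 = 29 minutes
Total minutes: 329
Complete hours: 329 / 60 = 5 (remainder 29)

5


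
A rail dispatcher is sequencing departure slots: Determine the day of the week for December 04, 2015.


Date: 2015-12-04
January 1, 2015 is a Thursday
Day of year: 338
Offset from Jan 1: 337 days
337 mod 7 = 1
Result: Friday

Friday


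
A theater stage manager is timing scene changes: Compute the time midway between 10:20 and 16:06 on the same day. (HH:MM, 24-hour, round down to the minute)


Start time: 10:20 = 620 minutes from midnight
End time: 16:06 = 966 minutes from midnight
Sum: 620 + 966 = 1586
Midpoint: 1586 / 2 = 793 minutes
Convert: 793 / 60 = 13 hours, 13 minutes
Result: 13:13

13:13


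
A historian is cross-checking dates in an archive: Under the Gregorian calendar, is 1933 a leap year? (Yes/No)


Year: 1933
Divisible by 4? 1933 / 4 = 483.25 -> No
Not divisible by 4, so NOT a leap year

No


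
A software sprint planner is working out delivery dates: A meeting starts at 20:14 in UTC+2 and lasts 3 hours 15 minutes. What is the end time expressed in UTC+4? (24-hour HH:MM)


Start: 20:14 in UTC+2
Step 1 - add duration:
  minutes: 14 + 15 = 29
  hours: 20 + 3 + 0 = 23
  end in UTC+2: 23:29
Step 2 - convert UTC+2 -> UTC+4:
  offset difference: 4 - (2) = 2 hours
  23 + (2) = 25 -> mod 24 = 1
Result: 01:29 in UTC+4

01:29


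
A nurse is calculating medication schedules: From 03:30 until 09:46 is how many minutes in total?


Start time: 03:30 = 210 minutes from midnight
End time: 09:46 = 586 minutes from midnight
Difference: 586 - 210 = 376 minutes
That is 6 hours and 16 minutes

376


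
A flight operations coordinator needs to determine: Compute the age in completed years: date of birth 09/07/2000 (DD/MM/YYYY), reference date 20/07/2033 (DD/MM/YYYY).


Birth: 2000-07-09
Reference: 2033-07-20
Year difference: 2033 - 2000 = 33
Has birthday (07-09) occurred by 07-20? Yes
Age in full years: 33

33


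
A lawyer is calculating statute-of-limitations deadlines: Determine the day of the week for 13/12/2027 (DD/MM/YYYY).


Date: 2027-12-13
January 1, 2027 is a Friday
Day of year: 347
Offset from Jan 1: 346 days
346 mod 7 = 3
Result: Monday

Monday


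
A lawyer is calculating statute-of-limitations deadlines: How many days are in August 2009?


Month: August
Year: 2009
August is a 31-day month
Total: 31 days

31


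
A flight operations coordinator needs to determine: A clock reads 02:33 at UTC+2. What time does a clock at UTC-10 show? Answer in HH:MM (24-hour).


Local time: 02:33 at UTC+2 (offset 2h)
Target zone: UTC-10 (offset -10h)
Difference: -10 - (2) = -12 hours
Calculation: 2 + (-12) = -10
Wraparound: (-10) mod 24 = 14
Result: 14:33

14:33


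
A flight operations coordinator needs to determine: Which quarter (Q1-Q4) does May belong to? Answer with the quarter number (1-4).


Month: May (month 5)
Q1: January-March (months 1-3)
Q2: April-June (months 4-6)
Q3: July-September (months 7-9)
Q4: October-December (months 10-12)
Month 5 falls in Q2

2


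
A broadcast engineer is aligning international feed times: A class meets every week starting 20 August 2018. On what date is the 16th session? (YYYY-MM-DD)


First occurrence: 2018-08-20 (occurrence 1)
Each occurrence is 7 days after the previous.
Occurrence 16 is 15 weeks after the first.
15 weeks = 105 days
2018-08-20 + 105 days = 2018-12-03

2018-12-03


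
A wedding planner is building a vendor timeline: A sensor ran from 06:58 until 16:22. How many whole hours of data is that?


Start: 06:58
End: 16:22
Hour difference: 16 - 6 = 10 hours
Minute difference: 22 - 58 = -36 minutes
Total minutes: 564
Complete hours: 564 / 60 = 9 (remainder 24)

9


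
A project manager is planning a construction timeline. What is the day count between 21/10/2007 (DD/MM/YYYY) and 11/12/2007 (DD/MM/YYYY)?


Start date: 2007-10-21
End date: 2007-12-11
Oct 2007: +11 days
Nov 2007: +30 days
Dec 2007: +10 days
Total: 51 days

51


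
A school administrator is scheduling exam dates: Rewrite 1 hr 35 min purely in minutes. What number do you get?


Hours: 1
Extra minutes: 35
Minutes per hour: 60
Hours to minutes: 1 x 60 = 60
Total: 60 + 35 = 95

95


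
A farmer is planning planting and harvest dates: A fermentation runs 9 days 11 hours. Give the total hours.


Days: 9
Extra hours: 11
Hours per day: 24
Days to hours: 9 x 24 = 216
Total: 216 + 11 = 227

227


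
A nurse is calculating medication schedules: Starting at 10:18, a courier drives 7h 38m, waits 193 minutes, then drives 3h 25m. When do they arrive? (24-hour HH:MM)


Depart: 10:18
Leg 1: +458 min -> 17:56
Layover: +193 min -> 21:09
Leg 2: +205 min -> 00:34
Total travel: 856 minutes = 14h 16m
Arrival: 00:34

00:34


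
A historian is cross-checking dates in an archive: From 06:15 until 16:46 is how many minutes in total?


Start time: 06:15 = 375 minutes from midnight
End time: 16:46 = 1006 minutes from midnight
Difference: 1006 - 375 = 631 minutes
That is 10 hours and 31 minutes

631


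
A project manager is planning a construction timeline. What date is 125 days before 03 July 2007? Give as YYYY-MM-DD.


Start: 2007-07-03
Subtracting 125 days
Days already passed in July: 3
After going back through July: 122 more days to subtract
June 2007: 30 days, 92 remaining
May 2007: 31 days, 61 remaining
April 2007: 30 days, 31 remaining
March 2007 has 31 days, need 31
Result: 2007-02-28

2007-02-28


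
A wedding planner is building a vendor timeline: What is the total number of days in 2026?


Year: 2026
Check leap year rules:
Divisible by 4? No
2026 is not a leap year
Days: 365

365


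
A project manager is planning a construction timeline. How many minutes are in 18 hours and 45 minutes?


Hours: 18
Minutes: 45
Convert hours to minutes: 18 x 60 = 1080
Add remaining minutes: 1080 + 45 = 1125

1125


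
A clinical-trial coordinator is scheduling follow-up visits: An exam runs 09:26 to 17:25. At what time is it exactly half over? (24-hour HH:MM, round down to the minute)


Start time: 09:26 = 566 minutes from midnight
End time: 17:25 = 1045 minutes from midnight
Sum: 566 + 1045 = 1611
Midpoint: 1611 / 2 = 805 minutes
Convert: 805 / 60 = 13 hours, 25 minutes
Result: 13:25

13:25


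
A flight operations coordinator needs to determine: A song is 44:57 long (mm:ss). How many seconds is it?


Minutes: 44
Extra seconds: 57
Seconds per minute: 60
Minutes to seconds: 44 x 60 = 2640
Total: 2640 + 57 = 2697

2697


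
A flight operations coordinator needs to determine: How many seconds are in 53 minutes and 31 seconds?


Minutes: 53
Seconds: 31
Convert minutes to seconds: 53 x 60 = 3180
Add remaining seconds: 3180 + 31 = 3211

3211


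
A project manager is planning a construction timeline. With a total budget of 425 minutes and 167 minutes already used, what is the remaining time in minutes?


Total budget: 425 minutes
Time used: 167 minutes
Remaining: 425 - 167 = 258 minutes
Percent used: 39.3%
Percent remaining: 60.7%

258


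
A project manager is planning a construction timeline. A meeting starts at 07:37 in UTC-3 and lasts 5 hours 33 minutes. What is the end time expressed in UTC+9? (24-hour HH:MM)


Start: 07:37 in UTC-3
Step 1 - add duration:
  minutes: 37 + 33 = 70 (carry 1h)
  hours: 7 + 5 + 1 = 13
  end in UTC-3: 13:10
Step 2 - convert UTC-3 -> UTC+9:
  offset difference: 9 - (-3) = 12 hours
  13 + (12) = 25 -> mod 24 = 1
Result: 01:10 in UTC+9

01:10


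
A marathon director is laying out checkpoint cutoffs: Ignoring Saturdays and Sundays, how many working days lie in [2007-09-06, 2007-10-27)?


Start: 2007-09-06 (Thursday)
End (exclusive): 2007-10-27 (Saturday)
Total calendar days: 51
Full weeks: 51 // 7 = 7 -> 35 weekdays
Remaining 2 days starting on Thursday:
  Thu(w), Fri(w) -> 2 weekdays
Total business days: 35 + 2 = 37

37


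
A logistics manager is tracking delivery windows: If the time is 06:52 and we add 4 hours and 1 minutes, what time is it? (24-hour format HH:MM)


Start time: 06:52
Adding: 4 hours 1 minutes
Minutes: 52 + 1 = 53
Hours: 6 + 4 + 0 = 10
Result: 10:53

10:53


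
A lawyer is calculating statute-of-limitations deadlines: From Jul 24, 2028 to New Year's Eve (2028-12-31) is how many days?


Start: July 24, 2028
End: December 31, 2028
Days left in July: 7
August: 31
September: 30
October: 31
November: 30
... plus remaining months
Sum of remaining months: 153
Total: 7 + 153 = 160

160


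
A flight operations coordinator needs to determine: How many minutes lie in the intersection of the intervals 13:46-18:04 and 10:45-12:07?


Interval A: [826, 1084] minutes from midnight
Interval B: [645, 727] minutes from midnight
Overlap start = max(826, 645) = 826
Overlap end = min(1084, 727) = 727
End <= start, so the intervals do not overlap: 0 minutes

0


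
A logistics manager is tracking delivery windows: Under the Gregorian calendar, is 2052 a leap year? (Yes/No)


Year: 2052
Divisible by 4? 2052 / 4 = 513.0 -> Yes
Divisible by 100? 2052 / 100 = 20.52 -> No
Divisible by 4 but not 100, so it IS a leap year

Yes


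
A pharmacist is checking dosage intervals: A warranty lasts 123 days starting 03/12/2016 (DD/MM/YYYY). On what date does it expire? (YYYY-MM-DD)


Start: 2016-12-03
Adding 123 days
Days remaining in December: 28
After December: 95 days still to add
January 2017: 31 days, 64 remaining
February 2017: 28 days, 36 remaining
March 2017: 31 days, 5 remaining
April 2017 has 30 days, need 5
Result: 2017-04-05

2017-04-05


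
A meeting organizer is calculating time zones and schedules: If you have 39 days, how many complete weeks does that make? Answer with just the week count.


Total days: 39
Days per week: 7
Division: 39 / 7 = 5 remainder 4
Complete weeks: 5
Remaining days: 4

5


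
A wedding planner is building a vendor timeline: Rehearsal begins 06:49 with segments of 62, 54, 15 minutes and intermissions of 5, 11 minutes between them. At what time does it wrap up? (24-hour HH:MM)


Start: 06:49 = 409 min from midnight
  after task 1 (62 min): 07:51
  after break (5 min): 07:56
  after task 2 (54 min): 08:50
  after break (11 min): 09:01
  after task 3 (15 min): 09:16
Total elapsed: 147 minutes
End time: 09:16

09:16


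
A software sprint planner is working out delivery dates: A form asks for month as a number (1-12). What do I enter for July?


Calendar month order:
6. June
7. July <--
8. August
July is month number 7

7


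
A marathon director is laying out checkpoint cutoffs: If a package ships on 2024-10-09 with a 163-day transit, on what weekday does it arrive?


Start: 2024-10-09 (Wednesday)
Step 1 - find target date: add 163 days
  2024-10-09 + 163 days = 2025-03-21
Step 2 - day of week:
  163 mod 7 = 2
  Wednesday + 2 days -> Friday
Result: Friday (2025-03-21)

Friday


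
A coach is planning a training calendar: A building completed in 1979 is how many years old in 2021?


Birth year: 1979
Current year: 2021
Age = current year - birth year
Age = 2021 - 1979 = 42

42


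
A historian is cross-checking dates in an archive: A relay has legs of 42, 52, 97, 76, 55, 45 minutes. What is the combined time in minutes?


Durations: 42, 52, 97, 76, 55, 45
Running sum: 42
+ 52 = 94
+ 97 = 191
+ 76 = 267
+ 55 = 322
+ 45 = 367
Total duration: 367 minutes
That is 6 hours and 7 minutes

367


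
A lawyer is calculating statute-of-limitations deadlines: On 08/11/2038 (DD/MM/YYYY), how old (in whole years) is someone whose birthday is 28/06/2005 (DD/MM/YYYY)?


Birth: 2005-06-28
Reference: 2038-11-08
Year difference: 2038 - 2005 = 33
Has birthday (06-28) occurred by 11-08? Yes
Age in full years: 33

33


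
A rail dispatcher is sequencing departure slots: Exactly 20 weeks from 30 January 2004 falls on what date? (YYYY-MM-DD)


Start: 2004-01-30
Weeks to add: 20
Convert to days: 20 x 7 = 140 days
Add 140 days to 2004-01-30
Result: 2004-06-18

2004-06-18


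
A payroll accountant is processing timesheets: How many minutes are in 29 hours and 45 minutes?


Hours: 29
Extra minutes: 45
Minutes per hour: 60
Hours to minutes: 29 x 60 = 1740
Total: 1740 + 45 = 1785

1785


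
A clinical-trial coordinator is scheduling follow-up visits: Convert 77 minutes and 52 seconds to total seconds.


Minutes: 77
Extra seconds: 52
Seconds per minute: 60
Minutes to seconds: 77 x 60 = 4620
Total: 4620 + 52 = 4672

4672


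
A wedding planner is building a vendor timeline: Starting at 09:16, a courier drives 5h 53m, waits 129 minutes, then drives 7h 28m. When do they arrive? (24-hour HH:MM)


Depart: 09:16
Leg 1: +353 min -> 15:09
Layover: +129 min -> 17:18
Leg 2: +448 min -> 00:46
Total travel: 930 minutes = 15h 30m
Arrival: 00:46

00:46


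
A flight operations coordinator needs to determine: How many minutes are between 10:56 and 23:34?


Start time: 10:56 = 656 minutes from midnight
End time: 23:34 = 1414 minutes from midnight
Difference: 1414 - 656 = 758 minutes
That is 12 hours and 38 minutes

758


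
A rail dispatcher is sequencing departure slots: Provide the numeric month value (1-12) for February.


Calendar month order:
1. January
2. February <--
3. March
February is month number 2

2


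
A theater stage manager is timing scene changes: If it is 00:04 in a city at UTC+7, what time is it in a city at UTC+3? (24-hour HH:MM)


Local time: 00:04 at UTC+7 (offset 7h)
Target zone: UTC+3 (offset 3h)
Difference: 3 - (7) = -4 hours
Calculation: 0 + (-4) = -4
Wraparound: (-4) mod 24 = 20
Result: 20:04

20:04


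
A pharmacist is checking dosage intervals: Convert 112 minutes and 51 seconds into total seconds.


Minutes: 112
Seconds: 51
Convert minutes to seconds: 112 x 60 = 6720
Add remaining seconds: 6720 + 51 = 6771

6771


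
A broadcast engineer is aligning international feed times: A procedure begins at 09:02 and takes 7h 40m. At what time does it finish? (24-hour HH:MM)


Start time: 09:02
Adding: 7 hours 40 minutes
Minutes: 2 + 40 = 42
Hours: 9 + 7 + 0 = 16
Result: 16:42

16:42


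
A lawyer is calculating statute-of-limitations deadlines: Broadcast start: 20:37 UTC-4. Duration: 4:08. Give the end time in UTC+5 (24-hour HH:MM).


Start: 20:37 in UTC-4
Step 1 - add duration:
  minutes: 37 + 8 = 45
  hours: 20 + 4 + 0 = 24
  end in UTC-4: 00:45
Step 2 - convert UTC-4 -> UTC+5:
  offset difference: 5 - (-4) = 9 hours
  0 + (9) = 9 -> mod 24 = 9
Result: 09:45 in UTC+5

09:45


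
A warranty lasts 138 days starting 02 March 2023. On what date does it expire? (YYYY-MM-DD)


Start: 2023-03-02
Adding 138 days
Days remaining in March: 29
After March: 109 days still to add
April 2023: 30 days, 79 remaining
May 2023: 31 days, 48 remaining
June 2023: 30 days, 18 remaining
July 2023 has 31 days, need 18
Result: 2023-07-18

2023-07-18


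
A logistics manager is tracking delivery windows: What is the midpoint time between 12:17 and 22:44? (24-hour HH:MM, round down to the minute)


Start time: 12:17 = 737 minutes from midnight
End time: 22:44 = 1364 minutes from midnight
Sum: 737 + 1364 = 2101
Midpoint: 2101 / 2 = 1050 minutes
Convert: 1050 / 60 = 17 hours, 30 minutes
Result: 17:30

17:30


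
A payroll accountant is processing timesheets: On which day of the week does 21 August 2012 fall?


Date: 2012-08-21
January 1, 2012 is a Sunday
Day of year: 234
Offset from Jan 1: 233 days
233 mod 7 = 2
Result: Tuesday

Tuesday


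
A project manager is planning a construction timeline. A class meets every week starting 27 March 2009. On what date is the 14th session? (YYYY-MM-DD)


First occurrence: 2009-03-27 (occurrence 1)
Each occurrence is 7 days after the previous.
Occurrence 14 is 13 weeks after the first.
13 weeks = 91 days
2009-03-27 + 91 days = 2009-06-26

2009-06-26


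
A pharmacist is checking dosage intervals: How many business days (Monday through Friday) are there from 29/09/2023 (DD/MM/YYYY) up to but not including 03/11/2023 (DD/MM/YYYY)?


Start: 2023-09-29 (Friday)
End (exclusive): 2023-11-03 (Friday)
Total calendar days: 35
Full weeks: 35 // 7 = 5 -> 25 weekdays
Remaining 0 days starting on Friday:
Total business days: 25 + 0 = 25

25


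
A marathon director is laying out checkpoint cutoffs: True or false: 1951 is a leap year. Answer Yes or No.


Year: 1951
Divisible by 4? 1951 / 4 = 487.75 -> No
Not divisible by 4, so NOT a leap year

No


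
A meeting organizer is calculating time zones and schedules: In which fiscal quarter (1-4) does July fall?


Month: July (month 7)
Q1: January-March (months 1-3)
Q2: April-June (months 4-6)
Q3: July-September (months 7-9)
Q4: October-December (months 10-12)
Month 7 falls in Q3

3


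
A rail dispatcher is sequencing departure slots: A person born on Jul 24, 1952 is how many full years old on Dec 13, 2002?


Birth: 1952-07-24
Reference: 2002-12-13
Year difference: 2002 - 1952 = 50
Has birthday (07-24) occurred by 12-13? Yes
Age in full years: 50

50


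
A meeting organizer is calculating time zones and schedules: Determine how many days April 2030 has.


Month: April
Year: 2030
April is a 30-day month
Total: 30 days

30


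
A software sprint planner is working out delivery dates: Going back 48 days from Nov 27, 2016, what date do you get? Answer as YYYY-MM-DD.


Start: 2016-11-27
Subtracting 48 days
Days already passed in November: 27
After going back through November: 21 more days to subtract
October 2016 has 31 days, need 21
Result: 2016-10-10

2016-10-10


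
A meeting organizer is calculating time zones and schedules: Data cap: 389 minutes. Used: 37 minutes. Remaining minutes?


Total budget: 389 minutes
Time used: 37 minutes
Remaining: 389 - 37 = 352 minutes
Percent used: 9.5%
Percent remaining: 90.5%

352


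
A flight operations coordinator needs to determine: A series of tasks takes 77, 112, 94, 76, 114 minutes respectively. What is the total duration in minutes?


Durations: 77, 112, 94, 76, 114
Running sum: 77
+ 112 = 189
+ 94 = 283
+ 76 = 359
+ 114 = 473
Total duration: 473 minutes
That is 7 hours and 53 minutes

473


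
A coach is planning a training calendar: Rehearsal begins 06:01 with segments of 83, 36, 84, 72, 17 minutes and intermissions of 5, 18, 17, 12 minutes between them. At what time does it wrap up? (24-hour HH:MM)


Start: 06:01 = 361 min from midnight
  after task 1 (83 min): 07:24
  after break (5 min): 07:29
  after task 2 (36 min): 08:05
  after break (18 min): 08:23
  after task 3 (84 min): 09:47
  after break (17 min): 10:04
  after task 4 (72 min): 11:16
  after break (12 min): 11:28
  after task 5 (17 min): 11:45
Total elapsed: 344 minutes
End time: 11:45

11:45
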